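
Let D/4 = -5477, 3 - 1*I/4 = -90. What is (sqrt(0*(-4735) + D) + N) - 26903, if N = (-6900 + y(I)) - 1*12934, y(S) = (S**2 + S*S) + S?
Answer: 230403 + 2*I*sqrt(5477) ≈ 2.304e+5 + 148.01*I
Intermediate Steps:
I = 372 (I = 12 - 4*(-90) = 12 + 360 = 372)
y(S) = S + 2*S**2 (y(S) = (S**2 + S**2) + S = 2*S**2 + S = S + 2*S**2)
D = -21908 (D = 4*(-5477) = -21908)
N = 257306 (N = (-6900 + 372*(1 + 2*372)) - 1*12934 = (-6900 + 372*(1 + 744)) - 12934 = (-6900 + 372*745) - 12934 = (-6900 + 277140) - 12934 = 270240 - 12934 = 257306)
(sqrt(0*(-4735) + D) + N) - 26903 = (sqrt(0*(-4735) - 21908) + 257306) - 26903 = (sqrt(0 - 21908) + 257306) - 26903 = (sqrt(-21908) + 257306) - 26903 = (2*I*sqrt(5477) + 257306) - 26903 = (257306 + 2*I*sqrt(5477)) - 26903 = 230403 + 2*I*sqrt(5477)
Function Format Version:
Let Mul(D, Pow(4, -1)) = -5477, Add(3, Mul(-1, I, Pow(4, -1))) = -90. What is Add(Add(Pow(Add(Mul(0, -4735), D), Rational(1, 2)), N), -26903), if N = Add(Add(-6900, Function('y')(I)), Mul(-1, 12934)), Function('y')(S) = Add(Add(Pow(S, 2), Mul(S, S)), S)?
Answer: Add(230403, Mul(2, I, Pow(5477, Rational(1, 2)))) ≈ Add(2.3040e+5, Mul(148.01, I))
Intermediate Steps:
I = 372 (I = Add(12, Mul(-4, -90)) = Add(12, 360) = 372)
Function('y')(S) = Add(S, Mul(2, Pow(S, 2))) (Function('y')(S) = Add(Add(Pow(S, 2), Pow(S, 2)), S) = Add(Mul(2, Pow(S, 2)), S) = Add(S, Mul(2, Pow(S, 2))))
D = -21908 (D = Mul(4, -5477) = -21908)
N = 257306 (N = Add(Add(-6900, Mul(372, Add(1, Mul(2, 372)))), Mul(-1, 12934)) = Add(Add(-6900, Mul(372, Add(1, 744))), -12934) = Add(Add(-6900, Mul(372, 745)), -12934) = Add(Add(-6900, 277140), -12934) = Add(270240, -12934) = 257306)
Add(Add(Pow(Add(Mul(0, -4735), D), Rational(1, 2)), N), -26903) = Add(Add(Pow(Add(Mul(0, -4735), -21908), Rational(1, 2)), 257306), -26903) = Add(Add(Pow(Add(0, -21908), Rational(1, 2)), 257306), -26903) = Add(Add(Pow(-21908, Rational(1, 2)), 257306), -26903) = Add(Add(Mul(2, I, Pow(5477, Rational(1, 2))), 257306), -26903) = Add(Add(257306, Mul(2, I, Pow(5477, Rational(1, 2)))), -26903) = Add(230403, Mul(2, I, Pow(5477, Rational(1, 2))))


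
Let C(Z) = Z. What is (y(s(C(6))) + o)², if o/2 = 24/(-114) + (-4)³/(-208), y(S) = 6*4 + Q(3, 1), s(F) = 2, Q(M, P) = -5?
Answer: 22477081/61009 ≈ 368.42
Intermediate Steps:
y(S) = 19 (y(S) = 6*4 - 5 = 24 - 5 = 19)
o = 48/247 (o = 2*(24/(-114) + (-4)³/(-208)) = 2*(24*(-1/114) - 64*(-1/208)) = 2*(-4/19 + 4/13) = 2*(24/247) = 48/247 ≈ 0.19433)
(y(s(C(6))) + o)² = (19 + 48/247)² = (4741/247)² = 22477081/61009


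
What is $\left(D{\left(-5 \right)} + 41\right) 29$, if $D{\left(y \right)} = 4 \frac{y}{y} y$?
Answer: $609$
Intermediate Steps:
$D{\left(y \right)} = 4 y$ ($D{\left(y \right)} = 4 \cdot 1 y = 4 y$)
$\left(D{\left(-5 \right)} + 41\right) 29 = \left(4 \left(-5\right) + 41\right) 29 = \left(-20 + 41\right) 29 = 21 \cdot 29 = 609$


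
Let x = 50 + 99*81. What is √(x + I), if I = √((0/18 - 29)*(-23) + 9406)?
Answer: √(8069 + √10073) ≈ 90.385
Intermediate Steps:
I = √10073 (I = √((0*(1/18) - 29)*(-23) + 9406) = √((0 - 29)*(-23) + 9406) = √(-29*(-23) + 9406) = √(667 + 9406) = √10073 ≈ 100.36)
x = 8069 (x = 50 + 8019 = 8069)
√(x + I) = √(8069 + √10073)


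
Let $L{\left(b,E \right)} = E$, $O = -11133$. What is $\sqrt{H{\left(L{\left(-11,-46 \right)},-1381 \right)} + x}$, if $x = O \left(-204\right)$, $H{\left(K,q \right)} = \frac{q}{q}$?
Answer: $\sqrt{2271133} \approx 1507.0$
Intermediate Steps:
$H{\left(K,q \right)} = 1$
$x = 2271132$ ($x = \left(-11133\right) \left(-204\right) = 2271132$)
$\sqrt{H{\left(L{\left(-11,-46 \right)},-1381 \right)} + x} = \sqrt{1 + 2271132} = \sqrt{2271133}$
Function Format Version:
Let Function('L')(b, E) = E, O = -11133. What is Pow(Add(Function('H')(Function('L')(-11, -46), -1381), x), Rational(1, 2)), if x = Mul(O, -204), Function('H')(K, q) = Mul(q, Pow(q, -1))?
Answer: Pow(2271133, Rational(1, 2)) ≈ 1507.0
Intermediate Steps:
Function('H')(K, q) = 1
x = 2271132 (x = Mul(-11133, -204) = 2271132)
Pow(Add(Function('H')(Function('L')(-11, -46), -1381), x), Rational(1, 2)) = Pow(Add(1, 2271132), Rational(1, 2)) = Pow(2271133, Rational(1, 2))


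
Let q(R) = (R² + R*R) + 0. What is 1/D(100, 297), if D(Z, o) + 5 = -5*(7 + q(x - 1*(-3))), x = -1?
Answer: -1/80 ≈ -0.012500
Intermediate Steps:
q(R) = 2*R² (q(R) = (R² + R²) + 0 = 2*R² + 0 = 2*R²)
D(Z, o) = -80 (D(Z, o) = -5 - 5*(7 + 2*(-1 - 1*(-3))²) = -5 - 5*(7 + 2*(-1 + 3)²) = -5 - 5*(7 + 2*2²) = -5 - 5*(7 + 2*4) = -5 - 5*(7 + 8) = -5 - 5*15 = -5 - 75 = -80)
1/D(100, 297) = 1/(-80) = -1/80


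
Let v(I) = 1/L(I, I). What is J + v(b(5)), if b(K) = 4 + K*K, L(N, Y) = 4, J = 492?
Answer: 1969/4 ≈ 492.25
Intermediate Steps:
b(K) = 4 + K²
v(I) = ¼ (v(I) = 1/4 = ¼)
J + v(b(5)) = 492 + ¼ = 1969/4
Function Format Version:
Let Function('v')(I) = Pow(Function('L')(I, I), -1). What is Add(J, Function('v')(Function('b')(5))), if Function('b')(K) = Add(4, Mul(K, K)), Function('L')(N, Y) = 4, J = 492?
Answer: Rational(1969, 4) ≈ 492.25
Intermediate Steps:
Function('b')(K) = Add(4, Pow(K, 2))
Function('v')(I) = Rational(1, 4) (Function('v')(I) = Pow(4, -1) = Rational(1, 4))
Add(J, Function('v')(Function('b')(5))) = Add(492, Rational(1, 4)) = Rational(1969, 4)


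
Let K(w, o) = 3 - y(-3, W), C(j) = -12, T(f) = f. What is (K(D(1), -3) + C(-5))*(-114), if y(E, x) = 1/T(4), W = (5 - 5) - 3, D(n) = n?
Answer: 2109/2 ≈ 1054.5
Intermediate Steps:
W = -3 (W = 0 - 3 = -3)
y(E, x) = ¼ (y(E, x) = 1/4 = ¼)
K(w, o) = 11/4 (K(w, o) = 3 - 1*¼ = 3 - ¼ = 11/4)
(K(D(1), -3) + C(-5))*(-114) = (11/4 - 12)*(-114) = -37/4*(-114) = 2109/2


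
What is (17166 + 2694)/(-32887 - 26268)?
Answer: -3972/11831 ≈ -0.33573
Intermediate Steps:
(17166 + 2694)/(-32887 - 26268) = 19860/(-59155) = 19860*(-1/59155) = -3972/11831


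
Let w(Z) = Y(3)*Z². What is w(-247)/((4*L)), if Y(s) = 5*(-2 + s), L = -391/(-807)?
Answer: 246171315/1564 ≈ 1.5740e+5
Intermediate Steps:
L = 391/807 (L = -391*(-1/807) = 391/807 ≈ 0.48451)
Y(s) = -10 + 5*s
w(Z) = 5*Z² (w(Z) = (-10 + 5*3)*Z² = (-10 + 15)*Z² = 5*Z²)
w(-247)/((4*L)) = (5*(-247)²)/((4*(391/807))) = (5*61009)/(1564/807) = 305045*(807/1564) = 246171315/1564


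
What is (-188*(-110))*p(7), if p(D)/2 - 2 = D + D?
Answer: 661760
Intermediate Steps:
p(D) = 4 + 4*D (p(D) = 4 + 2*(D + D) = 4 + 2*(2*D) = 4 + 4*D)
(-188*(-110))*p(7) = (-188*(-110))*(4 + 4*7) = 20680*(4 + 28) = 20680*32 = 661760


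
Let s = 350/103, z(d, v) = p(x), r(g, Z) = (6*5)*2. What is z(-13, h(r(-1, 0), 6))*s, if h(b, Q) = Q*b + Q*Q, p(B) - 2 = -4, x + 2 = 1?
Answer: -700/103 ≈ -6.7961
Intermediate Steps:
x = -1 (x = -2 + 1 = -1)
p(B) = -2 (p(B) = 2 - 4 = -2)
r(g, Z) = 60 (r(g, Z) = 30*2 = 60)
h(b, Q) = Q² + Q*b (h(b, Q) = Q*b + Q² = Q² + Q*b)
z(d, v) = -2
s = 350/103 (s = 350*(1/103) = 350/103 ≈ 3.3981)
z(-13, h(r(-1, 0), 6))*s = -2*350/103 = -700/103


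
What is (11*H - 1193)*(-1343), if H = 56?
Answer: 774911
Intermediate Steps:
(11*H - 1193)*(-1343) = (11*56 - 1193)*(-1343) = (616 - 1193)*(-1343) = -577*(-1343) = 774911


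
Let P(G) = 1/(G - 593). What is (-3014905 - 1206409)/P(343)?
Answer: 1055328500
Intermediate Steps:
P(G) = 1/(-593 + G)
(-3014905 - 1206409)/P(343) = (-3014905 - 1206409)/(1/(-593 + 343)) = -4221314/(1/(-250)) = -4221314/(-1/250) = -4221314*(-250) = 1055328500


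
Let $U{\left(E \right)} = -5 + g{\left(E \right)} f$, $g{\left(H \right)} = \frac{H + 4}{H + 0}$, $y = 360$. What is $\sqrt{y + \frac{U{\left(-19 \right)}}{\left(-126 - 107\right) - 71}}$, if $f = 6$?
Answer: $\frac{\sqrt{2079365}}{76} \approx 18.974$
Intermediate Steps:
$g{\left(H \right)} = \frac{4 + H}{H}$
$U{\left(E \right)} = -5 + \frac{6 \left(4 + E\right)}{E}$ ($U{\left(E \right)} = -5 + \frac{4 + E}{E} 6 = -5 + \frac{6 \left(4 + E\right)}{E}$)
$\sqrt{y + \frac{U{\left(-19 \right)}}{\left(-126 - 107\right) - 71}} = \sqrt{360 + \frac{\frac{1}{-19} \left(24 - 19\right)}{\left(-126 - 107\right) - 71}} = \sqrt{360 + \frac{\left(- \frac{1}{19}\right) 5}{-233 - 71}} = \sqrt{360 - \frac{5}{19 \left(-304\right)}} = \sqrt{360 - - \frac{5}{5776}} = \sqrt{360 + \frac{5}{5776}} = \sqrt{\frac{2079365}{5776}} = \frac{\sqrt{2079365}}{76}$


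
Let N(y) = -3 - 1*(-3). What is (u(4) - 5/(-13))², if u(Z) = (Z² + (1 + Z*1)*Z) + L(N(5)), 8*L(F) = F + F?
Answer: 223729/169 ≈ 1323.8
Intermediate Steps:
N(y) = 0 (N(y) = -3 + 3 = 0)
L(F) = F/4 (L(F) = (F + F)/8 = (2*F)/8 = F/4)
u(Z) = Z² + Z*(1 + Z) (u(Z) = (Z² + (1 + Z*1)*Z) + (¼)*0 = (Z² + (1 + Z)*Z) + 0 = (Z² + Z*(1 + Z)) + 0 = Z² + Z*(1 + Z))
(u(4) - 5/(-13))² = (4*(1 + 2*4) - 5/(-13))² = (4*(1 + 8) - 5*(-1/13))² = (4*9 + 5/13)² = (36 + 5/13)² = (473/13)² = 223729/169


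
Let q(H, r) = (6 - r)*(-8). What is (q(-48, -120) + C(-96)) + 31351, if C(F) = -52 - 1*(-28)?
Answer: 30319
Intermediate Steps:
q(H, r) = -48 + 8*r
C(F) = -24 (C(F) = -52 + 28 = -24)
(q(-48, -120) + C(-96)) + 31351 = ((-48 + 8*(-120)) - 24) + 31351 = ((-48 - 960) - 24) + 31351 = (-1008 - 24) + 31351 = -1032 + 31351 = 30319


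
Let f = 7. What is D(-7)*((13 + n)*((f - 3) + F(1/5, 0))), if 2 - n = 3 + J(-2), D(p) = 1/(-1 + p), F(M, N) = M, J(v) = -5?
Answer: -357/40 ≈ -8.9250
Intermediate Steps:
n = 4 (n = 2 - (3 - 5) = 2 - 1*(-2) = 2 + 2 = 4)
D(-7)*((13 + n)*((f - 3) + F(1/5, 0))) = ((13 + 4)*((7 - 3) + 1/5))/(-1 - 7) = (17*(4 + 1/5))/(-8) = -17*21/(8*5) = -1/8*357/5 = -357/40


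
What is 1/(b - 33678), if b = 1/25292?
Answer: -25292/851783975 ≈ -2.9693e-5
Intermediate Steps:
b = 1/25292 ≈ 3.9538e-5
1/(b - 33678) = 1/(1/25292 - 33678) = 1/(-851783975/25292) = -25292/851783975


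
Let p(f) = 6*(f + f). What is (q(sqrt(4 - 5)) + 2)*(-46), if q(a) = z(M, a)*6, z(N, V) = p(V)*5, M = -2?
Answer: -92 - 16560*I ≈ -92.0 - 16560.0*I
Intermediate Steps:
p(f) = 12*f (p(f) = 6*(2*f) = 12*f)
z(N, V) = 60*V (z(N, V) = (12*V)*5 = 60*V)
q(a) = 360*a (q(a) = (60*a)*6 = 360*a)
(q(sqrt(4 - 5)) + 2)*(-46) = (360*sqrt(4 - 5) + 2)*(-46) = (360*sqrt(-1) + 2)*(-46) = (360*I + 2)*(-46) = (2 + 360*I)*(-46) = -92 - 16560*I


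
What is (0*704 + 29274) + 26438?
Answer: 55712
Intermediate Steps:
(0*704 + 29274) + 26438 = (0 + 29274) + 26438 = 29274 + 26438 = 55712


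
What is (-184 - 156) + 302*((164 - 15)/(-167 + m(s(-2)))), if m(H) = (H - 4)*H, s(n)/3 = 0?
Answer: -101778/167 ≈ -609.45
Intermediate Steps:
s(n) = 0 (s(n) = 3*0 = 0)
m(H) = H*(-4 + H) (m(H) = (-4 + H)*H = H*(-4 + H))
(-184 - 156) + 302*((164 - 15)/(-167 + m(s(-2)))) = (-184 - 156) + 302*((164 - 15)/(-167 + 0*(-4 + 0))) = -340 + 302*(149/(-167 + 0*(-4))) = -340 + 302*(149/(-167 + 0)) = -340 + 302*(149/(-167)) = -340 + 302*(149*(-1/167)) = -340 + 302*(-149/167) = -340 - 44998/167 = -101778/167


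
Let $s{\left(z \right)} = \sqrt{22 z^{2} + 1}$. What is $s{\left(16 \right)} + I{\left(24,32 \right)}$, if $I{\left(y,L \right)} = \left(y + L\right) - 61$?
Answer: $-5 + \sqrt{5633} \approx 70.053$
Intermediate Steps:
$s{\left(z \right)} = \sqrt{1 + 22 z^{2}}$
$I{\left(y,L \right)} = -61 + L + y$ ($I{\left(y,L \right)} = \left(L + y\right) - 61 = -61 + L + y$)
$s{\left(16 \right)} + I{\left(24,32 \right)} = \sqrt{1 + 22 \cdot 16^{2}} + \left(-61 + 32 + 24\right) = \sqrt{1 + 22 \cdot 256} - 5 = \sqrt{1 + 5632} - 5 = \sqrt{5633} - 5 = -5 + \sqrt{5633}$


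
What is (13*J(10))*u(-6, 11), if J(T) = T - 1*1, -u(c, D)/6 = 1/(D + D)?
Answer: -351/11 ≈ -31.909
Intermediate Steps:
u(c, D) = -3/D (u(c, D) = -6/(D + D) = -6*1/(2*D) = -3/D)
J(T) = -1 + T (J(T) = T - 1 = -1 + T)
(13*J(10))*u(-6, 11) = (13*(-1 + 10))*(-3/11) = (13*9)*(-3*1/11) = 117*(-3/11) = -351/11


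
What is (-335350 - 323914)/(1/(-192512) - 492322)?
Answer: 126916231168/94777892865 ≈ 1.3391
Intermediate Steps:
(-335350 - 323914)/(1/(-192512) - 492322) = -659264/(-1/192512 - 492322) = -659264/(-94777892865/192512) = -659264*(-192512/94777892865) = 126916231168/94777892865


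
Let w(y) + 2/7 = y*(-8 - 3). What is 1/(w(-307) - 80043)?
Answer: -7/536664 ≈ -1.3044e-5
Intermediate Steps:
w(y) = -2/7 - 11*y (w(y) = -2/7 + y*(-8 - 3) = -2/7 + y*(-11) = -2/7 - 11*y)
1/(w(-307) - 80043) = 1/((-2/7 - 11*(-307)) - 80043) = 1/((-2/7 + 3377) - 80043) = 1/(23637/7 - 80043) = 1/(-536664/7) = -7/536664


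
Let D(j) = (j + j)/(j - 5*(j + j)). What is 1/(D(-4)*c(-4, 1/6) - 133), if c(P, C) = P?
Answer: -9/1189 ≈ -0.0075694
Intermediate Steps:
D(j) = -2/9 (D(j) = (2*j)/(j - 10*j) = (2*j)/((-9*j)) = (2*j)*(-1/(9*j)) = -2/9)
1/(D(-4)*c(-4, 1/6) - 133) = 1/(-2/9*(-4) - 133) = 1/(8/9 - 133) = 1/(-1189/9) = -9/1189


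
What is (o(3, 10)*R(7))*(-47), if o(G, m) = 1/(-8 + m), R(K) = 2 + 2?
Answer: -94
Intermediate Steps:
R(K) = 4
(o(3, 10)*R(7))*(-47) = (4/(-8 + 10))*(-47) = (4/2)*(-47) = ((½)*4)*(-47) = 2*(-47) = -94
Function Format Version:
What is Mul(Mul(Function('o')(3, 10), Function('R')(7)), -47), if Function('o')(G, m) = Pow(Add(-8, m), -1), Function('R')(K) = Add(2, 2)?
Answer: -94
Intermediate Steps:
Function('R')(K) = 4
Mul(Mul(Function('o')(3, 10), Function('R')(7)), -47) = Mul(Mul(Pow(Add(-8, 10), -1), 4), -47) = Mul(Mul(Pow(2, -1), 4), -47) = Mul(Mul(Rational(1, 2), 4), -47) = Mul(2, -47) = -94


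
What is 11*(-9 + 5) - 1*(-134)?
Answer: 90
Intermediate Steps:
11*(-9 + 5) - 1*(-134) = 11*(-4) + 134 = -44 + 134 = 90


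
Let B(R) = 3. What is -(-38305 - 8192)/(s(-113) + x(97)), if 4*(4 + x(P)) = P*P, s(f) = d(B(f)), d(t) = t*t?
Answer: 61996/3143 ≈ 19.725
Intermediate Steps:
d(t) = t²
s(f) = 9 (s(f) = 3² = 9)
x(P) = -4 + P²/4 (x(P) = -4 + (P*P)/4 = -4 + P²/4)
-(-38305 - 8192)/(s(-113) + x(97)) = -(-38305 - 8192)/(9 + (-4 + (¼)*97²)) = -(-46497)/(9 + (-4 + (¼)*9409)) = -(-46497)/(9 + (-4 + 9409/4)) = -(-46497)/(9 + 9393/4) = -(-46497)/9429/4 = -(-46497)*4/9429 = -1*(-61996/3143) = 61996/3143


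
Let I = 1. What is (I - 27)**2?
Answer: 676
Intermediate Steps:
(I - 27)**2 = (1 - 27)**2 = (-26)**2 = 676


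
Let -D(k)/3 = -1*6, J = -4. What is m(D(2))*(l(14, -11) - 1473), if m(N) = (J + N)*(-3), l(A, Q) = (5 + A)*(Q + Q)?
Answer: 79422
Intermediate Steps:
D(k) = 18 (D(k) = -(-3)*6 = -3*(-6) = 18)
l(A, Q) = 2*Q*(5 + A) (l(A, Q) = (5 + A)*(2*Q) = 2*Q*(5 + A))
m(N) = 12 - 3*N (m(N) = (-4 + N)*(-3) = 12 - 3*N)
m(D(2))*(l(14, -11) - 1473) = (12 - 3*18)*(2*(-11)*(5 + 14) - 1473) = (12 - 54)*(2*(-11)*19 - 1473) = -42*(-418 - 1473) = -42*(-1891) = 79422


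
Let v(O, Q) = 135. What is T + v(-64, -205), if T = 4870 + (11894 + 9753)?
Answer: 26652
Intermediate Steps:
T = 26517 (T = 4870 + 21647 = 26517)
T + v(-64, -205) = 26517 + 135 = 26652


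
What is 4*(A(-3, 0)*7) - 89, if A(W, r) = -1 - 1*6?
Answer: -285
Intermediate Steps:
A(W, r) = -7 (A(W, r) = -1 - 6 = -7)
4*(A(-3, 0)*7) - 89 = 4*(-7*7) - 89 = 4*(-49) - 89 = -196 - 89 = -285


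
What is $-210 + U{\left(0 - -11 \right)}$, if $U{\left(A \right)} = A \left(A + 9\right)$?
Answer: $10$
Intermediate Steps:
$U{\left(A \right)} = A \left(9 + A\right)$
$-210 + U{\left(0 - -11 \right)} = -210 + \left(0 - -11\right) \left(9 + \left(0 - -11\right)\right) = -210 + \left(0 + 11\right) \left(9 + \left(0 + 11\right)\right) = -210 + 11 \left(9 + 11\right) = -210 + 11 \cdot 20 = -210 + 220 = 10$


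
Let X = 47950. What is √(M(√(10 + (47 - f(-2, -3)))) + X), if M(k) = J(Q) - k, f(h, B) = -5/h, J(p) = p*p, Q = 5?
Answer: √(191900 - 2*√218)/2 ≈ 219.02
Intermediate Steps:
J(p) = p²
M(k) = 25 - k (M(k) = 5² - k = 25 - k)
√(M(√(10 + (47 - f(-2, -3)))) + X) = √((25 - √(10 + (47 - (-5)/(-2)))) + 47950) = √((25 - √(10 + (47 - (-5)*(-1)/2))) + 47950) = √((25 - √(10 + (47 - 1*5/2))) + 47950) = √((25 - √(10 + (47 - 5/2))) + 47950) = √((25 - √(10 + 89/2)) + 47950) = √((25 - √(109/2)) + 47950) = √((25 - √218/2) + 47950) = √(47975 - √218/2)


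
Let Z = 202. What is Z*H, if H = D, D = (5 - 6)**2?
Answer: 202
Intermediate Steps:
D = 1 (D = (-1)**2 = 1)
H = 1
Z*H = 202*1 = 202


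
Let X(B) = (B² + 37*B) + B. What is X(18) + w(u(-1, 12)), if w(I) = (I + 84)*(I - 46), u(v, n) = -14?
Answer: -3192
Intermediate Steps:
X(B) = B² + 38*B
w(I) = (-46 + I)*(84 + I) (w(I) = (84 + I)*(-46 + I) = (-46 + I)*(84 + I))
X(18) + w(u(-1, 12)) = 18*(38 + 18) + (-3864 + (-14)² + 38*(-14)) = 18*56 + (-3864 + 196 - 532) = 1008 - 4200 = -3192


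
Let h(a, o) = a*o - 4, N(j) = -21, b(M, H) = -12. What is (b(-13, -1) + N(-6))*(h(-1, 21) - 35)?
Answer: 1980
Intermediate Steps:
h(a, o) = -4 + a*o
(b(-13, -1) + N(-6))*(h(-1, 21) - 35) = (-12 - 21)*((-4 - 1*21) - 35) = -33*((-4 - 21) - 35) = -33*(-25 - 35) = -33*(-60) = 1980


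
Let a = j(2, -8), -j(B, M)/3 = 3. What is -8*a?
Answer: 72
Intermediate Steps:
j(B, M) = -9 (j(B, M) = -3*3 = -9)
a = -9
-8*a = -8*(-9) = 72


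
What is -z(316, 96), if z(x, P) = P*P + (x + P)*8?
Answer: -12512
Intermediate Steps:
z(x, P) = P² + 8*P + 8*x (z(x, P) = P² + (P + x)*8 = P² + (8*P + 8*x) = P² + 8*P + 8*x)
-z(316, 96) = -(96² + 8*96 + 8*316) = -(9216 + 768 + 2528) = -1*12512 = -12512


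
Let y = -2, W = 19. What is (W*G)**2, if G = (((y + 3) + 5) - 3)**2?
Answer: 29241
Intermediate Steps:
G = 9 (G = (((-2 + 3) + 5) - 3)**2 = ((1 + 5) - 3)**2 = (6 - 3)**2 = 3**2 = 9)
(W*G)**2 = (19*9)**2 = 171**2 = 29241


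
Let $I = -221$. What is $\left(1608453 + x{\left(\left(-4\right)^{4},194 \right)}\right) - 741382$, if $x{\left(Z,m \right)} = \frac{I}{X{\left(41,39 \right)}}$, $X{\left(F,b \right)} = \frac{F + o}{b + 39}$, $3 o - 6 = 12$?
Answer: $\frac{40735099}{47} \approx 8.667 \cdot 10^{5}$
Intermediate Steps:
$o = 6$ ($o = 2 + \frac{1}{3} \cdot 12 = 2 + 4 = 6$)
$X{\left(F,b \right)} = \frac{6 + F}{39 + b}$ ($X{\left(F,b \right)} = \frac{F + 6}{b + 39} = \frac{6 + F}{39 + b}$)
$x{\left(Z,m \right)} = - \frac{17238}{47}$ ($x{\left(Z,m \right)} = - \frac{221}{\frac{1}{39 + 39} \left(6 + 41\right)} = - \frac{221}{\frac{1}{78} \cdot 47} = - \frac{221}{\frac{47}{78}} = \left(-221\right) \frac{78}{47} = - \frac{17238}{47}$)
$\left(1608453 + x{\left(\left(-4\right)^{4},194 \right)}\right) - 741382 = \left(1608453 - \frac{17238}{47}\right) - 741382 = \frac{75580053}{47} - 741382 = \frac{40735099}{47}$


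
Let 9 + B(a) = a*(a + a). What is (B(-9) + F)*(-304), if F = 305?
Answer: -139232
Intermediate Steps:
B(a) = -9 + 2*a**2 (B(a) = -9 + a*(a + a) = -9 + a*(2*a) = -9 + 2*a**2)
(B(-9) + F)*(-304) = ((-9 + 2*(-9)**2) + 305)*(-304) = ((-9 + 2*81) + 305)*(-304) = ((-9 + 162) + 305)*(-304) = (153 + 305)*(-304) = 458*(-304) = -139232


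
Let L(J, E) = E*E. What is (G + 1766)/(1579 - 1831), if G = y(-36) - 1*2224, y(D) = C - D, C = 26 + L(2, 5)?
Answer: 53/36 ≈ 1.4722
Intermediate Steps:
L(J, E) = E²
C = 51 (C = 26 + 5² = 26 + 25 = 51)
y(D) = 51 - D
G = -2137 (G = (51 - 1*(-36)) - 1*2224 = (51 + 36) - 2224 = 87 - 2224 = -2137)
(G + 1766)/(1579 - 1831) = (-2137 + 1766)/(1579 - 1831) = -371/(-252) = -371*(-1/252) = 53/36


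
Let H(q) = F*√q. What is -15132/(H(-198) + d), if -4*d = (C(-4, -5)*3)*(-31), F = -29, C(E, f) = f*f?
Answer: -15636400/896657 - 2340416*I*√22/896657 ≈ -17.439 - 12.243*I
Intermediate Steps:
C(E, f) = f²
d = 2325/4 (d = -(-5)²*3*(-31)/4 = -25*3*(-31)/4 = -75*(-31)/4 = -¼*(-2325) = 2325/4 ≈ 581.25)
H(q) = -29*√q
-15132/(H(-198) + d) = -15132/(-87*I*√22 + 2325/4) = -15132/(2325/4 - 87*I*√22)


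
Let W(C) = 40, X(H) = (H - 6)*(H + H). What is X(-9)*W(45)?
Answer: 10800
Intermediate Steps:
X(H) = 2*H*(-6 + H) (X(H) = (-6 + H)*(2*H) = 2*H*(-6 + H))
X(-9)*W(45) = (2*(-9)*(-6 - 9))*40 = (2*(-9)*(-15))*40 = 270*40 = 10800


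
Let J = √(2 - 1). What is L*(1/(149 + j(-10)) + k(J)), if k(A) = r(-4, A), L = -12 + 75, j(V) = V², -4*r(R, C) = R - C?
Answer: 26229/332 ≈ 79.003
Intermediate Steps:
r(R, C) = -R/4 + C/4 (r(R, C) = -(R - C)/4 = -R/4 + C/4)
L = 63
J = 1 (J = √1 = 1)
k(A) = 1 + A/4 (k(A) = -¼*(-4) + A/4 = 1 + A/4)
L*(1/(149 + j(-10)) + k(J)) = 63*(1/(149 + (-10)²) + (1 + (¼)*1)) = 63*(1/(149 + 100) + (1 + ¼)) = 63*(1/249 + 5/4) = 63*(1249/996) = 26229/332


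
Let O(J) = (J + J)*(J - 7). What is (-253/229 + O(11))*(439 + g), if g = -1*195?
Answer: 4855356/229 ≈ 21202.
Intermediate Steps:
g = -195
O(J) = 2*J*(-7 + J) (O(J) = (2*J)*(-7 + J) = 2*J*(-7 + J))
(-253/229 + O(11))*(439 + g) = (-253/229 + 2*11*(-7 + 11))*(439 - 195) = (-253*1/229 + 2*11*4)*244 = (-253/229 + 88)*244 = (19899/229)*244 = 4855356/229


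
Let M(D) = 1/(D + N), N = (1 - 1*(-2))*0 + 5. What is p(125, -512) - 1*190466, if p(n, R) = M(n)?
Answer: -24760579/130 ≈ -1.9047e+5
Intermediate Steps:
N = 5 (N = (1 + 2)*0 + 5 = 3*0 + 5 = 0 + 5 = 5)
M(D) = 1/(5 + D) (M(D) = 1/(D + 5) = 1/(5 + D))
p(n, R) = 1/(5 + n)
p(125, -512) - 1*190466 = 1/(5 + 125) - 1*190466 = 1/130 - 190466 = -24760579/130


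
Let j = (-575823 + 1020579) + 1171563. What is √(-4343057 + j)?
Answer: I*√2726738 ≈ 1651.3*I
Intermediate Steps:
j = 1616319 (j = 444756 + 1171563 = 1616319)
√(-4343057 + j) = √(-4343057 + 1616319) = √(-2726738) = I*√2726738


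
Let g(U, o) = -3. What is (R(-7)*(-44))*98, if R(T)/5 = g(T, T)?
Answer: 64680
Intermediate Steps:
R(T) = -15 (R(T) = 5*(-3) = -15)
(R(-7)*(-44))*98 = -15*(-44)*98 = 660*98 = 64680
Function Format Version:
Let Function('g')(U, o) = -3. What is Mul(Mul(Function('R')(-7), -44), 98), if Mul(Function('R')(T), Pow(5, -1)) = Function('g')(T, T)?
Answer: 64680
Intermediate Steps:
Function('R')(T) = -15 (Function('R')(T) = Mul(5, -3) = -15)
Mul(Mul(Function('R')(-7), -44), 98) = Mul(Mul(-15, -44), 98) = Mul(660, 98) = 64680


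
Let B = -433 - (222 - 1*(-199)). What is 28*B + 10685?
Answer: -13227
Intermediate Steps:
B = -854 (B = -433 - (222 + 199) = -433 - 1*421 = -433 - 421 = -854)
28*B + 10685 = 28*(-854) + 10685 = -23912 + 10685 = -13227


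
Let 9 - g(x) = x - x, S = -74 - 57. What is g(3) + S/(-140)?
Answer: 1391/140 ≈ 9.9357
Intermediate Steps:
S = -131
g(x) = 9 (g(x) = 9 - (x - x) = 9 - 1*0 = 9 + 0 = 9)
g(3) + S/(-140) = 9 - 131/(-140) = 9 - 1/140*(-131) = 9 + 131/140 = 1391/140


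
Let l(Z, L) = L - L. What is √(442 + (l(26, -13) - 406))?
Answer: 6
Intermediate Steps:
l(Z, L) = 0
√(442 + (l(26, -13) - 406)) = √(442 + (0 - 406)) = √(442 - 406) = √36 = 6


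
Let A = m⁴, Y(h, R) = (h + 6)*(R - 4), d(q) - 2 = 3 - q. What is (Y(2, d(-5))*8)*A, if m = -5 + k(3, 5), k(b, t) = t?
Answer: 0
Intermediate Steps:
d(q) = 5 - q (d(q) = 2 + (3 - q) = 5 - q)
Y(h, R) = (-4 + R)*(6 + h) (Y(h, R) = (6 + h)*(-4 + R) = (-4 + R)*(6 + h))
m = 0 (m = -5 + 5 = 0)
A = 0 (A = 0⁴ = 0)
(Y(2, d(-5))*8)*A = ((-24 - 4*2 + 6*(5 - 1*(-5)) + (5 - 1*(-5))*2)*8)*0 = ((-24 - 8 + 6*(5 + 5) + (5 + 5)*2)*8)*0 = ((-24 - 8 + 6*10 + 10*2)*8)*0 = ((-24 - 8 + 60 + 20)*8)*0 = (48*8)*0 = 384*0 = 0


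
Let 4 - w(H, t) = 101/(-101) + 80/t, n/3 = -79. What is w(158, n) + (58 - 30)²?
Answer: 187073/237 ≈ 789.34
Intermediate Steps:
n = -237 (n = 3*(-79) = -237)
w(H, t) = 5 - 80/t (w(H, t) = 4 - (101/(-101) + 80/t) = 4 - (101*(-1/101) + 80/t) = 4 - (-1 + 80/t) = 4 + (1 - 80/t) = 5 - 80/t)
w(158, n) + (58 - 30)² = (5 - 80/(-237)) + (58 - 30)² = (5 - 80*(-1/237)) + 28² = (5 + 80/237) + 784 = 1265/237 + 784 = 187073/237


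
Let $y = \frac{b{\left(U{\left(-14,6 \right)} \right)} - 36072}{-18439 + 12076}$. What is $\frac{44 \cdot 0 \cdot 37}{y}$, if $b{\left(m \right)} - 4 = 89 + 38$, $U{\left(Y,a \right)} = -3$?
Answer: $0$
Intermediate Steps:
$b{\left(m \right)} = 131$ ($b{\left(m \right)} = 4 + \left(89 + 38\right) = 4 + 127 = 131$)
$y = \frac{35941}{6363}$ ($y = \frac{131 - 36072}{-18439 + 12076} = - \frac{35941}{-6363} = \left(-35941\right) \left(- \frac{1}{6363}\right) = \frac{35941}{6363} \approx 5.6484$)
$\frac{44 \cdot 0 \cdot 37}{y} = \frac{44 \cdot 0 \cdot 37}{\frac{35941}{6363}} = 0 \cdot 37 \cdot \frac{6363}{35941} = 0 \cdot \frac{6363}{35941} = 0$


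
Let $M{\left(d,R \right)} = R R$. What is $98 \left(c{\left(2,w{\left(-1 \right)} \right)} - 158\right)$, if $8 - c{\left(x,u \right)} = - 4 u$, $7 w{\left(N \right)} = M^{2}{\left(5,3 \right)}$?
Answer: $-10164$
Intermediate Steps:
$M{\left(d,R \right)} = R^{2}$
$w{\left(N \right)} = \frac{81}{7}$ ($w{\left(N \right)} = \frac{\left(3^{2}\right)^{2}}{7} = \frac{9^{2}}{7} = \frac{1}{7} \cdot 81 = \frac{81}{7}$)
$c{\left(x,u \right)} = 8 + 4 u$ ($c{\left(x,u \right)} = 8 - - 4 u = 8 + 4 u$)
$98 \left(c{\left(2,w{\left(-1 \right)} \right)} - 158\right) = 98 \left(\left(8 + 4 \cdot \frac{81}{7}\right) - 158\right) = 98 \left(\left(8 + \frac{324}{7}\right) - 158\right) = 98 \left(\frac{380}{7} - 158\right) = 98 \left(- \frac{726}{7}\right) = -10164$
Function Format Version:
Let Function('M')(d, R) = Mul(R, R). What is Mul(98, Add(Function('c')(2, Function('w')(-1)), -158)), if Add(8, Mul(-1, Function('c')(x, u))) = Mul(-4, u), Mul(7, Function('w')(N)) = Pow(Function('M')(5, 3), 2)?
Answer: -10164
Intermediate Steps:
Function('M')(d, R) = Pow(R, 2)
Function('w')(N) = Rational(81, 7) (Function('w')(N) = Mul(Rational(1, 7), Pow(Pow(3, 2), 2)) = Mul(Rational(1, 7), Pow(9, 2)) = Mul(Rational(1, 7), 81) = Rational(81, 7))
Function('c')(x, u) = Add(8, Mul(4, u)) (Function('c')(x, u) = Add(8, Mul(-1, Mul(-4, u))) = Add(8, Mul(4, u)))
Mul(98, Add(Function('c')(2, Function('w')(-1)), -158)) = Mul(98, Add(Add(8, Mul(4, Rational(81, 7))), -158)) = Mul(98, Add(Add(8, Rational(324, 7)), -158)) = Mul(98, Add(Rational(380, 7), -158)) = Mul(98, Rational(-726, 7)) = -10164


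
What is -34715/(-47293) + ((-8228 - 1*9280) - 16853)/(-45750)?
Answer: 3213246023/2163654750 ≈ 1.4851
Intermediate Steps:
-34715/(-47293) + ((-8228 - 1*9280) - 16853)/(-45750) = -34715*(-1/47293) + ((-8228 - 9280) - 16853)*(-1/45750) = 34715/47293 + (-17508 - 16853)*(-1/45750) = 34715/47293 - 34361*(-1/45750) = 34715/47293 + 34361/45750 = 3213246023/2163654750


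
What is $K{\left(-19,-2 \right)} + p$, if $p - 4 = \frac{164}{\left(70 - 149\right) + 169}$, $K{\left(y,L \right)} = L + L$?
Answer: $\frac{82}{45} \approx 1.8222$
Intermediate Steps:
$K{\left(y,L \right)} = 2 L$
$p = \frac{262}{45}$ ($p = 4 + \frac{164}{\left(70 - 149\right) + 169} = 4 + \frac{164}{-79 + 169} = 4 + \frac{164}{90} = 4 + 164 \cdot \frac{1}{90} = 4 + \frac{82}{45} = \frac{262}{45} \approx 5.8222$)
$K{\left(-19,-2 \right)} + p = 2 \left(-2\right) + \frac{262}{45} = -4 + \frac{262}{45} = \frac{82}{45}$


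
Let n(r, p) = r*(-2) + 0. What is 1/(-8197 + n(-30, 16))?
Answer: -1/8137 ≈ -0.00012290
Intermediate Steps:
n(r, p) = -2*r (n(r, p) = -2*r + 0 = -2*r)
1/(-8197 + n(-30, 16)) = 1/(-8197 - 2*(-30)) = 1/(-8197 + 60) = 1/(-8137) = -1/8137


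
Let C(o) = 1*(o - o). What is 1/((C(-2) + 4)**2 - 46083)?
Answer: -1/46067 ≈ -2.1707e-5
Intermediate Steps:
C(o) = 0 (C(o) = 1*0 = 0)
1/((C(-2) + 4)**2 - 46083) = 1/((0 + 4)**2 - 46083) = 1/(4**2 - 46083) = 1/(16 - 46083) = 1/(-46067) = -1/46067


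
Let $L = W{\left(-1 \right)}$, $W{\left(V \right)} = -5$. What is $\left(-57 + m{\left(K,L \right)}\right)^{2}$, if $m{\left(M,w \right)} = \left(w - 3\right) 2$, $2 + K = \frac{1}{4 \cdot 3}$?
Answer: $5329$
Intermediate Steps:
$K = - \frac{23}{12}$ ($K = -2 + \frac{1}{4 \cdot 3} = -2 + \frac{1}{12} = - \frac{23}{12} \approx -1.9167$)
$L = -5$
$m{\left(M,w \right)} = -6 + 2 w$ ($m{\left(M,w \right)} = \left(-3 + w\right) 2 = -6 + 2 w$)
$\left(-57 + m{\left(K,L \right)}\right)^{2} = \left(-57 + \left(-6 + 2 \left(-5\right)\right)\right)^{2} = \left(-57 - 16\right)^{2} = \left(-73\right)^{2} = 5329$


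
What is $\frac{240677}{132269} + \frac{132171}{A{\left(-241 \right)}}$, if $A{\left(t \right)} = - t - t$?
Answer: $\frac{17598132313}{63753658} \approx 276.03$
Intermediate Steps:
$A{\left(t \right)} = - 2 t$
$\frac{240677}{132269} + \frac{132171}{A{\left(-241 \right)}} = \frac{240677}{132269} + \frac{132171}{\left(-2\right) \left(-241\right)} = 240677 \cdot \frac{1}{132269} + \frac{132171}{482} = \frac{240677}{132269} + 132171 \cdot \frac{1}{482} = \frac{240677}{132269} + \frac{132171}{482} = \frac{17598132313}{63753658}$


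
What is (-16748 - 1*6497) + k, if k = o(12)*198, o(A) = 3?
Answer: -22651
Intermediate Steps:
k = 594 (k = 3*198 = 594)
(-16748 - 1*6497) + k = (-16748 - 1*6497) + 594 = (-16748 - 6497) + 594 = -23245 + 594 = -22651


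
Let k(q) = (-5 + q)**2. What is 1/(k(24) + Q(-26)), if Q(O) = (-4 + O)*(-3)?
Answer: 1/451 ≈ 0.0022173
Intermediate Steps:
Q(O) = 12 - 3*O
1/(k(24) + Q(-26)) = 1/((-5 + 24)**2 + (12 - 3*(-26))) = 1/(19**2 + (12 + 78)) = 1/(361 + 90) = 1/451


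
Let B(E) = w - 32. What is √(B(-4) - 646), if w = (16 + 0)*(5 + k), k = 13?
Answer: I*√390 ≈ 19.748*I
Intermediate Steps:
w = 288 (w = (16 + 0)*(5 + 13) = 16*18 = 288)
B(E) = 256 (B(E) = 288 - 32 = 256)
√(B(-4) - 646) = √(256 - 646) = √(-390) = I*√390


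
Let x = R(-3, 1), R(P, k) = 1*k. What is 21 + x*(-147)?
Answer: -126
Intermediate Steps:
R(P, k) = k
x = 1
21 + x*(-147) = 21 + 1*(-147) = 21 - 147 = -126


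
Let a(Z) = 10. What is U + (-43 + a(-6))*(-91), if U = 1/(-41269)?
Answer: 123930806/41269 ≈ 3003.0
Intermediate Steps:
U = -1/41269 ≈ -2.4231e-5
U + (-43 + a(-6))*(-91) = -1/41269 + (-43 + 10)*(-91) = -1/41269 - 33*(-91) = -1/41269 + 3003 = 123930806/41269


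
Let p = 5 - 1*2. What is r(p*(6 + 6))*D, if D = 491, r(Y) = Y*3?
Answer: 53028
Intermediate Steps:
p = 3 (p = 5 - 2 = 3)
r(Y) = 3*Y
r(p*(6 + 6))*D = (3*(3*(6 + 6)))*491 = (3*(3*12))*491 = (3*36)*491 = 108*491 = 53028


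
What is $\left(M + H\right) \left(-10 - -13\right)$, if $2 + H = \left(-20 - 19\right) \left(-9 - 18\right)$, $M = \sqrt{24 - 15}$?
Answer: $3162$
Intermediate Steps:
$M = 3$ ($M = \sqrt{24 - 15} = \sqrt{9} = 3$)
$H = 1051$ ($H = -2 + \left(-20 - 19\right) \left(-9 - 18\right) = -2 - -1053 = -2 + 1053 = 1051$)
$\left(M + H\right) \left(-10 - -13\right) = \left(3 + 1051\right) \left(-10 - -13\right) = 1054 \left(-10 + 13\right) = 1054 \cdot 3 = 3162$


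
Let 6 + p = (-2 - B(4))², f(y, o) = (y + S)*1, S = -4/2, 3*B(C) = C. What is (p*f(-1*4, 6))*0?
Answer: 0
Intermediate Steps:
B(C) = C/3
S = -2 (S = -4*½ = -2)
f(y, o) = -2 + y (f(y, o) = (y - 2)*1 = (-2 + y)*1 = -2 + y)
p = 46/9 (p = -6 + (-2 - 4/3)² = -6 + (-10/3)² = -6 + 100/9 = 46/9 ≈ 5.1111)
(p*f(-1*4, 6))*0 = (46*(-2 - 1*4)/9)*0 = (46*(-2 - 4)/9)*0 = ((46/9)*(-6))*0 = -92/3*0 = 0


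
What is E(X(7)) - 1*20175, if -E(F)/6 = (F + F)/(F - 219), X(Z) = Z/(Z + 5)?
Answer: -52878591/2621 ≈ -20175.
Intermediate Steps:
X(Z) = Z/(5 + Z)
E(F) = -12*F/(-219 + F) (E(F) = -6*(F + F)/(F - 219) = -6*2*F/(-219 + F) = -12*F/(-219 + F))
E(X(7)) - 1*20175 = -12*7/(5 + 7)/(-219 + 7/(5 + 7)) - 1*20175 = -12*7/12/(-219 + 7/12) - 20175 = -12*7/12/(-2621/12) - 20175 = -12*7/12*(-12/2621) - 20175 = 84/2621 - 20175 = -52878591/2621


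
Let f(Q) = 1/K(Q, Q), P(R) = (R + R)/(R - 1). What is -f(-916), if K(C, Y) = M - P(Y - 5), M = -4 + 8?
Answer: -461/923 ≈ -0.49946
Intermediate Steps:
M = 4
P(R) = 2*R/(-1 + R) (P(R) = (2*R)/(-1 + R) = 2*R/(-1 + R))
K(C, Y) = 4 - 2*(-5 + Y)/(-6 + Y) (K(C, Y) = 4 - 2*(Y - 5)/(-1 + (Y - 5)) = 4 - 2*(-5 + Y)/(-1 + (-5 + Y)) = 4 - 2*(-5 + Y)/(-6 + Y))
f(Q) = (-6 + Q)/(2*(-7 + Q)) (f(Q) = 1/(2*(-7 + Q)/(-6 + Q)) = (-6 + Q)/(2*(-7 + Q)))
-f(-916) = -(6 - 1*(-916))/(2*(7 - 1*(-916))) = -(6 + 916)/(2*(7 + 916)) = -922/(2*923) = -1*461/923 = -461/923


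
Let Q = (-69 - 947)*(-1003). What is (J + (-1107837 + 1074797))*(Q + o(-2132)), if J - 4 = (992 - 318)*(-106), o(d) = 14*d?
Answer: -103351616000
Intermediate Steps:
Q = 1019048 (Q = -1016*(-1003) = 1019048)
J = -71440 (J = 4 + (992 - 318)*(-106) = 4 + 674*(-106) = 4 - 71444 = -71440)
(J + (-1107837 + 1074797))*(Q + o(-2132)) = (-71440 + (-1107837 + 1074797))*(1019048 + 14*(-2132)) = (-71440 - 33040)*(1019048 - 29848) = -104480*989200 = -103351616000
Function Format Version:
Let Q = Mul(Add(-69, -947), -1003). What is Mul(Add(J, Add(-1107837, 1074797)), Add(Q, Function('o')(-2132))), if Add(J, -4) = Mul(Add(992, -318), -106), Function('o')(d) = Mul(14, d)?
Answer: -103351616000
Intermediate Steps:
Q = 1019048 (Q = Mul(-1016, -1003) = 1019048)
J = -71440 (J = Add(4, Mul(Add(992, -318), -106)) = Add(4, Mul(674, -106)) = Add(4, -71444) = -71440)
Mul(Add(J, Add(-1107837, 1074797)), Add(Q, Function('o')(-2132))) = Mul(Add(-71440, Add(-1107837, 1074797)), Add(1019048, Mul(14, -2132))) = Mul(Add(-71440, -33040), Add(1019048, -29848)) = Mul(-104480, 989200) = -103351616000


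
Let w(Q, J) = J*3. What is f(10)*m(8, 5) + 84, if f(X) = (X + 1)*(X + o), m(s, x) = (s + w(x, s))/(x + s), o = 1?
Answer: 4964/13 ≈ 381.85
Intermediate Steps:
w(Q, J) = 3*J
m(s, x) = 4*s/(s + x) (m(s, x) = (s + 3*s)/(x + s) = (4*s)/(s + x) = 4*s/(s + x))
f(X) = (1 + X)² (f(X) = (X + 1)*(X + 1) = (1 + X)*(1 + X) = (1 + X)²)
f(10)*m(8, 5) + 84 = (1 + 10² + 2*10)*(4*8/(8 + 5)) + 84 = (1 + 100 + 20)*(4*8/13) + 84 = 121*(4*8*(1/13)) + 84 = 121*(32/13) + 84 = 3872/13 + 84 = 4964/13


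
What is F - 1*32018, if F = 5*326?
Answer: -30388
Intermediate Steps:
F = 1630
F - 1*32018 = 1630 - 1*32018 = 1630 - 32018 = -30388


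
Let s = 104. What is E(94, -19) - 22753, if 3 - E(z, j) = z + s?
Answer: -22948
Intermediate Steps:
E(z, j) = -101 - z (E(z, j) = 3 - (z + 104) = 3 - (104 + z) = 3 + (-104 - z) = -101 - z)
E(94, -19) - 22753 = (-101 - 1*94) - 22753 = (-101 - 94) - 22753 = -195 - 22753 = -22948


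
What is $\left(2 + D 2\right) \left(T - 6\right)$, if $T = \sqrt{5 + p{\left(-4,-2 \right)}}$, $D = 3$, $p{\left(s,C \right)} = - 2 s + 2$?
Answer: $-48 + 8 \sqrt{15} \approx -17.016$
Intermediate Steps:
$p{\left(s,C \right)} = 2 - 2 s$
$T = \sqrt{15}$ ($T = \sqrt{5 + \left(2 - -8\right)} = \sqrt{5 + \left(2 + 8\right)} = \sqrt{5 + 10} = \sqrt{15} \approx 3.873$)
$\left(2 + D 2\right) \left(T - 6\right) = \left(2 + 3 \cdot 2\right) \left(\sqrt{15} - 6\right) = \left(2 + 6\right) \left(-6 + \sqrt{15}\right) = 8 \left(-6 + \sqrt{15}\right) = -48 + 8 \sqrt{15}$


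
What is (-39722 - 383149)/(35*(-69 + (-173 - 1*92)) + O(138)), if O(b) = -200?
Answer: 422871/11890 ≈ 35.565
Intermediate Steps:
(-39722 - 383149)/(35*(-69 + (-173 - 1*92)) + O(138)) = (-39722 - 383149)/(35*(-69 + (-173 - 1*92)) - 200) = -422871/(35*(-69 + (-173 - 92)) - 200) = -422871/(35*(-69 - 265) - 200) = -422871/(35*(-334) - 200) = -422871/(-11690 - 200) = -422871/(-11890) = -422871*(-1/11890) = 422871/11890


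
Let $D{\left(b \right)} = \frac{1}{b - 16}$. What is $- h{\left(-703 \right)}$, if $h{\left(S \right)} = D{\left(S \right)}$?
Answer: $\frac{1}{719} \approx 0.0013908$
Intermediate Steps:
$D{\left(b \right)} = \frac{1}{-16 + b}$
$h{\left(S \right)} = \frac{1}{-16 + S}$
$- h{\left(-703 \right)} = - \frac{1}{-16 - 703} = - \frac{1}{-719} = \left(-1\right) \left(- \frac{1}{719}\right) = \frac{1}{719}$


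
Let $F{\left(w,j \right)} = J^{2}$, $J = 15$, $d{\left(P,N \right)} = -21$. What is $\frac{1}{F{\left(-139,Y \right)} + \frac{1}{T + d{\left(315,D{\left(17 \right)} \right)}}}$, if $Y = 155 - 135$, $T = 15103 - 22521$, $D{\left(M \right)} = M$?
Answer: $\frac{7439}{1673774} \approx 0.0044445$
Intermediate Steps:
$T = -7418$ ($T = 15103 - 22521 = -7418$)
$Y = 20$
$F{\left(w,j \right)} = 225$ ($F{\left(w,j \right)} = 15^{2} = 225$)
$\frac{1}{F{\left(-139,Y \right)} + \frac{1}{T + d{\left(315,D{\left(17 \right)} \right)}}} = \frac{1}{225 + \frac{1}{-7418 - 21}} = \frac{1}{225 + \frac{1}{-7439}} = \frac{1}{225 - \frac{1}{7439}} = \frac{1}{\frac{1673774}{7439}} = \frac{7439}{1673774}$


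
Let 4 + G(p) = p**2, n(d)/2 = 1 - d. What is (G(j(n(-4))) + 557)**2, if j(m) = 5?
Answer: 334084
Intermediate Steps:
n(d) = 2 - 2*d (n(d) = 2*(1 - d) = 2 - 2*d)
G(p) = -4 + p**2
(G(j(n(-4))) + 557)**2 = ((-4 + 5**2) + 557)**2 = ((-4 + 25) + 557)**2 = (21 + 557)**2 = 578**2 = 334084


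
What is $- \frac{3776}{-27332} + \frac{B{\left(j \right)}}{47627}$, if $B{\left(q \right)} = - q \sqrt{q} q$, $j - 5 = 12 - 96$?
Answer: $\frac{944}{6833} - \frac{6241 i \sqrt{79}}{47627} \approx 0.13815 - 1.1647 i$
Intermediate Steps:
$j = -79$ ($j = 5 + \left(12 - 96\right) = 5 - 84 = -79$)
$B{\left(q \right)} = - q^{\frac{5}{2}}$ ($B{\left(q \right)} = - q^{\frac{3}{2}} q = - q^{\frac{5}{2}}$)
$- \frac{3776}{-27332} + \frac{B{\left(j \right)}}{47627} = - \frac{3776}{-27332} + \frac{\left(-1\right) \left(-79\right)^{\frac{5}{2}}}{47627} = \left(-3776\right) \left(- \frac{1}{27332}\right) + - 6241 i \sqrt{79} \cdot \frac{1}{47627} = \frac{944}{6833} + - 6241 i \sqrt{79} \cdot \frac{1}{47627} = \frac{944}{6833} - \frac{6241 i \sqrt{79}}{47627}$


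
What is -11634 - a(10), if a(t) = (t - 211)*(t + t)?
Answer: -7614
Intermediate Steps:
a(t) = 2*t*(-211 + t) (a(t) = (-211 + t)*(2*t) = 2*t*(-211 + t))
-11634 - a(10) = -11634 - 2*10*(-211 + 10) = -11634 - 2*10*(-201) = -11634 - 1*(-4020) = -11634 + 4020 = -7614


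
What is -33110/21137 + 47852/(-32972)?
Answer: -525787661/174232291 ≈ -3.0177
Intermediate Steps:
-33110/21137 + 47852/(-32972) = -33110*1/21137 + 47852*(-1/32972) = -33110/21137 - 11963/8243 = -525787661/174232291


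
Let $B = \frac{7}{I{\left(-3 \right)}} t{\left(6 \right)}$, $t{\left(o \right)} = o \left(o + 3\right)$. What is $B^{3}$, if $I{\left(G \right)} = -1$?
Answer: $-54010152$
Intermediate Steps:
$t{\left(o \right)} = o \left(3 + o\right)$
$B = -378$ ($B = \frac{7}{-1} \cdot 6 \left(3 + 6\right) = 7 \left(-1\right) 6 \cdot 9 = \left(-7\right) 54 = -378$)
$B^{3} = \left(-378\right)^{3} = -54010152$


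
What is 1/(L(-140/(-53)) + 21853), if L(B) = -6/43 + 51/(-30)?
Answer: 430/9395999 ≈ 4.5764e-5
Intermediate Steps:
L(B) = -791/430 (L(B) = -6*1/43 + 51*(-1/30) = -6/43 - 17/10 = -791/430)
1/(L(-140/(-53)) + 21853) = 1/(-791/430 + 21853) = 1/(9395999/430) = 430/9395999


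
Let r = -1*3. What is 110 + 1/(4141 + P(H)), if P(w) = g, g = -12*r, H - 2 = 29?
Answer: 459471/4177 ≈ 110.00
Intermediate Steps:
r = -3
H = 31 (H = 2 + 29 = 31)
g = 36 (g = -12*(-3) = 36)
P(w) = 36
110 + 1/(4141 + P(H)) = 110 + 1/(4141 + 36) = 110 + 1/4177 = 459471/4177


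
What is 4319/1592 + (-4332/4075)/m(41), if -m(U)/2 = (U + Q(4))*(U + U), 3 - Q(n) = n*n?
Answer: 5051609509/1861883800 ≈ 2.7132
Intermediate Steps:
Q(n) = 3 - n² (Q(n) = 3 - n*n = 3 - n²)
m(U) = -4*U*(-13 + U) (m(U) = -2*(U + (3 - 1*4²))*(U + U) = -2*(U + (3 - 1*16))*2*U = -2*(U + (3 - 16))*2*U = -2*(U - 13)*2*U = -2*(-13 + U)*2*U = -4*U*(-13 + U))
4319/1592 + (-4332/4075)/m(41) = 4319/1592 + (-4332/4075)/((4*41*(13 - 1*41))) = 4319*(1/1592) + (-4332*1/4075)/((4*41*(13 - 41))) = 4319/1592 - 4332/(4075*(4*41*(-28))) = 4319/1592 - 4332/4075/(-4592) = 4319/1592 - 4332/4075*(-1/4592) = 4319/1592 + 1083/4678100 = 5051609509/1861883800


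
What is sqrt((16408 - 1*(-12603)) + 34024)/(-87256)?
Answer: -sqrt(63035)/87256 ≈ -0.0028774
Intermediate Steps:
sqrt((16408 - 1*(-12603)) + 34024)/(-87256) = sqrt((16408 + 12603) + 34024)*(-1/87256) = sqrt(29011 + 34024)*(-1/87256) = sqrt(63035)*(-1/87256) = -sqrt(63035)/87256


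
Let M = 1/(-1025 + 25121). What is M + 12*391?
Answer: 113058433/24096 ≈ 4692.0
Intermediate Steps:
M = 1/24096 ≈ 4.1501e-5
M + 12*391 = 1/24096 + 12*391 = 1/24096 + 4692 = 113058433/24096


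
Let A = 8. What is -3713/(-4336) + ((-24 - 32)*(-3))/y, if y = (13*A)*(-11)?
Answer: 439903/620048 ≈ 0.70947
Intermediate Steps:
y = -1144 (y = (13*8)*(-11) = 104*(-11) = -1144)
-3713/(-4336) + ((-24 - 32)*(-3))/y = -3713/(-4336) + ((-24 - 32)*(-3))/(-1144) = -3713*(-1/4336) - 56*(-3)*(-1/1144) = 3713/4336 + 168*(-1/1144) = 3713/4336 - 21/143 = 439903/620048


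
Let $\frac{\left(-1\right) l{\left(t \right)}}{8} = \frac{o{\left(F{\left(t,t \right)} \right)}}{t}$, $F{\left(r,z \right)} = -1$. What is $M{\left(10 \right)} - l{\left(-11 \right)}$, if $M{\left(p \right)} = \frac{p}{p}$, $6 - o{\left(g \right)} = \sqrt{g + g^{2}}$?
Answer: $0$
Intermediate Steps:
$o{\left(g \right)} = 6 - \sqrt{g + g^{2}}$
$l{\left(t \right)} = - \frac{48}{t}$ ($l{\left(t \right)} = - 8 \frac{6 - \sqrt{- (1 - 1)}}{t} = - 8 \frac{6 - \sqrt{\left(-1\right) 0}}{t} = - 8 \frac{6 - \sqrt{0}}{t} = - 8 \frac{6 - 0}{t} = - 8 \frac{6 + 0}{t} = - 8 \frac{6}{t} = - \frac{48}{t}$)
$M{\left(p \right)} = 1$
$M{\left(10 \right)} - l{\left(-11 \right)} = 1 - - \frac{48}{-11} = 1 - \left(-48\right) \left(- \frac{1}{11}\right) = 1 - \frac{48}{11} = - \frac{37}{11}$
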